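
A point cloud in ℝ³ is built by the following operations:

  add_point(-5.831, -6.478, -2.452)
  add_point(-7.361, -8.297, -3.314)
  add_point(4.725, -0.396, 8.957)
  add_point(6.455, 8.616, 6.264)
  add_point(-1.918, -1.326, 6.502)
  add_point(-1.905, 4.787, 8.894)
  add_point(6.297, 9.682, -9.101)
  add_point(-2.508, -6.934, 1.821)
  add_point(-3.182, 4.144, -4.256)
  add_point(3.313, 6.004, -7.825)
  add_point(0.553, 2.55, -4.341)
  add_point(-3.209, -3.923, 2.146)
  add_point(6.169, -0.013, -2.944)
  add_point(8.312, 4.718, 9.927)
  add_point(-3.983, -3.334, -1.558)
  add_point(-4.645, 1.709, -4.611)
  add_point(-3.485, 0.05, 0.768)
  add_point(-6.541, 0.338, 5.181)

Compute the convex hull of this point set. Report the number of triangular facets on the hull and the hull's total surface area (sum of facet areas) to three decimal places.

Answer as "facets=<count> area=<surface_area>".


facets=20 area=809.258

Points on the hull: [1, 2, 3, 4, 5, 6, 7, 8, 12, 13, 15, 17] (12 of 18).

Area of each hull facet:
  f1: (p12, p6, p1) → 81.9407
  f2: (p12, p6, p13) → 77.9686
  f3: (p8, p5, p6) → 75.6404
  f4: (p3, p6, p13) → 31.2967
  f5: (p3, p5, p13) → 26.6968
  f6: (p3, p5, p6) → 70.4211
  f7: (p7, p12, p1) → 41.2950
  f8: (p17, p4, p5) → 16.3334
  f9: (p17, p8, p5) → 39.7407
  f10: (p17, p7, p1) → 32.0436
  f11: (p17, p7, p4) → 18.6424
  f12: (p15, p6, p1) → 47.2082
  f13: (p15, p8, p6) → 11.4355
  f14: (p15, p17, p1) → 50.1737
  f15: (p15, p17, p8) → 14.3504
  f16: (p2, p12, p13) → 37.8468
  f17: (p2, p7, p12) → 62.8916
  f18: (p2, p7, p4) → 24.0566
  f19: (p2, p5, p13) → 26.5663
  f20: (p2, p4, p5) → 22.7099
Σ area = 809.258

Check V−E+F: 12 − 30 + 20 = 2.


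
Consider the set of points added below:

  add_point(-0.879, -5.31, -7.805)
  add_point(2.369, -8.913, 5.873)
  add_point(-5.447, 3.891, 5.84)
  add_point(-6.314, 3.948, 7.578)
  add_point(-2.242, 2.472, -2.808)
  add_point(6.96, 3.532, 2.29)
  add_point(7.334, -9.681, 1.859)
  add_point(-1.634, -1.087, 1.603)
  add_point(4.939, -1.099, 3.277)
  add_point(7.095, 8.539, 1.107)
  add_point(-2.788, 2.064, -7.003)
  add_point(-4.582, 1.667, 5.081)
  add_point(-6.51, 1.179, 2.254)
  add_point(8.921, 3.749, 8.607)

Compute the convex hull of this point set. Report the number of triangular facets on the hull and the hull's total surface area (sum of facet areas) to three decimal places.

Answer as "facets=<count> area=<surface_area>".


Points on the hull: [0, 1, 3, 6, 9, 10, 12, 13] (8 of 14).

Area of each hull facet:
  f1: (p9, p6, p13) → 68.4360
  f2: (p0, p9, p6) → 113.9655
  f3: (p1, p6, p13) → 46.2989
  f4: (p1, p0, p12) → 83.1532
  f5: (p1, p0, p6) → 43.0495
  f6: (p10, p0, p12) → 38.1496
  f7: (p10, p0, p9) → 51.9513
  f8: (p3, p1, p12) → 41.6470
  f9: (p3, p1, p13) → 98.8942
  f10: (p3, p9, p13) → 66.9224
  f11: (p3, p10, p12) → 19.3088
  f12: (p3, p10, p9) → 97.2180
Σ area = 768.994

Check V−E+F: 8 − 18 + 12 = 2.

facets=12 area=768.994


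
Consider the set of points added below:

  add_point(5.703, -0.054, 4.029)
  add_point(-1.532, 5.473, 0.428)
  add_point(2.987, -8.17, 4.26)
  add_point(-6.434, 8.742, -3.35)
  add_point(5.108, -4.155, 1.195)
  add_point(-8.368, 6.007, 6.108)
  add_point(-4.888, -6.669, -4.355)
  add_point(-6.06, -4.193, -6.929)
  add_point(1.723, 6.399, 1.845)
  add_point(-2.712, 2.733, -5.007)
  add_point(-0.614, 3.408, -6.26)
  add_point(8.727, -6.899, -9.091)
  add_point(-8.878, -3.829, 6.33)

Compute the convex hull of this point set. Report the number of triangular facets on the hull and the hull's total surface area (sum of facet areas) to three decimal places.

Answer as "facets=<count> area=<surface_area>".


facets=16 area=855.465

Points on the hull: [0, 2, 3, 5, 6, 7, 8, 10, 11, 12] (10 of 13).

Triangle areas on the boundary:
  f1: (p7, p3, p12) → 87.0544
  f2: (p10, p7, p11) → 64.8962
  f3: (p10, p7, p3) → 39.0666
  f4: (p10, p8, p11) → 61.4812
  f5: (p10, p8, p3) → 35.3467
  f6: (p6, p2, p11) → 77.9861
  f7: (p6, p7, p11) → 27.0095
  f8: (p6, p2, p12) → 63.1573
  f9: (p6, p7, p12) → 20.6313
  f10: (p0, p2, p12) → 54.7904
  f11: (p0, p2, p11) → 60.7426
  f12: (p0, p8, p11) → 57.9709
  f13: (p5, p0, p12) → 71.5885
  f14: (p5, p0, p8) → 40.8585
  f15: (p5, p3, p12) → 47.0952
  f16: (p5, p8, p3) → 45.7898
Σ area = 855.465

Check V−E+F: 10 − 24 + 16 = 2.


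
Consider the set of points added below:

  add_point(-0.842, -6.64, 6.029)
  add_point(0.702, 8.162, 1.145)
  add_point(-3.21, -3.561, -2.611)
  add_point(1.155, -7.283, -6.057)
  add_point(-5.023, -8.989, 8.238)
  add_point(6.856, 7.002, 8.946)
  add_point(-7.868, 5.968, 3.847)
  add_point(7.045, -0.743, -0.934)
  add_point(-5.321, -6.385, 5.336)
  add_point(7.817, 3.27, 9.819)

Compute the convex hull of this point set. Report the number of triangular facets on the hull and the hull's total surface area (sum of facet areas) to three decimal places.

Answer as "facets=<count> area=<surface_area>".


facets=16 area=709.644

10 of the 10 inputs are extreme points: [0, 1, 2, 3, 4, 5, 6, 7, 8, 9].

Area of each hull facet:
  f1: (p5, p4, p6) → 121.2936
  f2: (p5, p4, p9) → 31.3592
  f3: (p5, p1, p6) → 43.9158
  f4: (p2, p3, p4) → 39.0755
  f5: (p2, p1, p6) → 54.4614
  f6: (p2, p1, p3) → 38.4417
  f7: (p0, p4, p9) → 25.5752
  f8: (p0, p3, p4) → 27.7046
  f9: (p7, p1, p3) → 54.4306
  f10: (p7, p5, p1) → 53.1410
  f11: (p7, p5, p9) → 22.5975
  f12: (p7, p0, p9) → 65.5989
  f13: (p7, p0, p3) → 56.2370
  f14: (p8, p4, p6) → 16.4250
  f15: (p8, p2, p6) → 51.1933
  f16: (p8, p2, p4) → 8.1937
Σ area = 709.644

Check V−E+F: 10 − 24 + 16 = 2.


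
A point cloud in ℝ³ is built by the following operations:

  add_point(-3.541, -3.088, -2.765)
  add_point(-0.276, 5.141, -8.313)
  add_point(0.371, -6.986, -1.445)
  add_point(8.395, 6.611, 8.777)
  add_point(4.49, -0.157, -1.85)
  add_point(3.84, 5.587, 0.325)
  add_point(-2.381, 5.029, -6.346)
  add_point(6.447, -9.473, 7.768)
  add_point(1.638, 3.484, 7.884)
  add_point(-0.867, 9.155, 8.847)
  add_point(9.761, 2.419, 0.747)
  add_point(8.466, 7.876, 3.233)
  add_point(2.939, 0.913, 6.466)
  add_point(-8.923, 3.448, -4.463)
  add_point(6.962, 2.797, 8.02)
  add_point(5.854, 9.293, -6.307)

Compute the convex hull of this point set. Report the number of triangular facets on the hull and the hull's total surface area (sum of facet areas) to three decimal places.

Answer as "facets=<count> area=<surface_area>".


facets=16 area=894.399

Extreme-point indices: [0, 1, 2, 3, 7, 9, 10, 11, 13, 15] — 10 of 16 on the boundary.

Facet areas (half cross-product norm):
  f1: (p9, p7, p13) → 163.1665
  f2: (p3, p7, p10) → 64.8154
  f3: (p3, p9, p7) → 77.1121
  f4: (p2, p7, p10) → 71.2728
  f5: (p11, p3, p10) → 17.0924
  f6: (p11, p3, p9) → 27.2907
  f7: (p0, p1, p13) → 38.9143
  f8: (p0, p1, p2) → 26.5060
  f9: (p0, p7, p13) → 38.4009
  f10: (p0, p2, p7) → 22.6086
  f11: (p15, p2, p10) → 71.0879
  f12: (p15, p1, p2) → 50.9658
  f13: (p15, p11, p10) → 29.9953
  f14: (p15, p11, p9) → 53.0514
  f15: (p15, p9, p13) → 116.1203
  f16: (p15, p1, p13) → 25.9987
Σ area = 894.399

Euler: V−E+F = 10−24+16 = 2.


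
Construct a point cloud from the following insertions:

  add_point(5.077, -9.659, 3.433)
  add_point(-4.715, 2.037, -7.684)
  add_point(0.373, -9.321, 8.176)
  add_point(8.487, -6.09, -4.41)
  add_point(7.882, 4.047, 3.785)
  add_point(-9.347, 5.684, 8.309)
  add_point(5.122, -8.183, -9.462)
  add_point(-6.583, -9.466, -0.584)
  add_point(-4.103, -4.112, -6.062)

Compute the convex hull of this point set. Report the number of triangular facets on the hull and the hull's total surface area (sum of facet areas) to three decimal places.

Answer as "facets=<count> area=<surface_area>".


facets=14 area=941.483

Points on the hull: [0, 1, 2, 3, 4, 5, 6, 7, 8] (9 of 9).

Area of each hull facet:
  f1: (p6, p0, p3) → 27.8966
  f2: (p4, p0, p3) → 58.5537
  f3: (p4, p6, p3) → 28.9396
  f4: (p7, p6, p0) → 75.7785
  f5: (p1, p4, p5) → 130.3473
  f6: (p1, p4, p6) → 115.3843
  f7: (p1, p7, p5) → 109.1583
  f8: (p2, p7, p5) → 94.6984
  f9: (p2, p7, p0) → 37.1481
  f10: (p2, p4, p5) → 127.6473
  f11: (p2, p4, p0) → 46.6751
  f12: (p8, p7, p6) → 41.6891
  f13: (p8, p1, p6) → 31.5773
  f14: (p8, p1, p7) → 15.9892
Σ area = 941.483

Euler characteristic 9−21+14 = 2 ✓


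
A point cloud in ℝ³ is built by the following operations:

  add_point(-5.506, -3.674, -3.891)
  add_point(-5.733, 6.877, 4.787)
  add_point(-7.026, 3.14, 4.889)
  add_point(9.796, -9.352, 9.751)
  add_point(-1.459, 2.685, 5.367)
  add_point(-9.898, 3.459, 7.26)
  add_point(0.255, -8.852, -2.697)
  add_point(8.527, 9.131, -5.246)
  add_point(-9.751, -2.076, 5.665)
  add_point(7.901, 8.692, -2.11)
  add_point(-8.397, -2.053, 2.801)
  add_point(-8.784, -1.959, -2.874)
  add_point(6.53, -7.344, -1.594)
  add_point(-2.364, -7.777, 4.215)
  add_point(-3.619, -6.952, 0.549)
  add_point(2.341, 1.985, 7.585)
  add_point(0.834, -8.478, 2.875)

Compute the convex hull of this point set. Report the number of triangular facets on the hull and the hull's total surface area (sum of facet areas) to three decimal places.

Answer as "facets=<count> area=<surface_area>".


Hull vertices (14/17): indices [0, 1, 3, 5, 6, 7, 8, 9, 11, 12, 13, 14, 15, 16].

Facet areas (half cross-product norm):
  f1: (p12, p7, p3) → 95.8987
  f2: (p15, p3, p5) → 65.0082
  f3: (p1, p15, p5) → 28.7559
  f4: (p9, p7, p3) → 27.2285
  f5: (p9, p15, p3) → 85.1246
  f6: (p9, p1, p7) → 19.4174
  f7: (p9, p1, p15) → 63.7269
  f8: (p8, p3, p5) → 58.4301
  f9: (p8, p13, p3) → 44.4378
  f10: (p16, p13, p3) → 17.3490
  f11: (p14, p8, p13) → 18.1975
  f12: (p11, p14, p8) → 31.8644
  f13: (p11, p8, p5) → 23.8768
  f14: (p11, p1, p5) → 33.7626
  f15: (p11, p0, p7) → 34.2549
  f16: (p11, p1, p7) → 106.0300
  f17: (p6, p16, p13) → 9.4860
  f18: (p6, p14, p13) → 10.3399
  f19: (p6, p12, p3) → 36.2236
  f20: (p6, p16, p3) → 23.3566
  f21: (p6, p0, p7) → 74.3542
  f22: (p6, p12, p7) → 53.0698
  f23: (p6, p11, p0) → 7.0590
  f24: (p6, p11, p14) → 19.4176
Σ area = 986.670

Euler characteristic 14−36+24 = 2 ✓

facets=24 area=986.670


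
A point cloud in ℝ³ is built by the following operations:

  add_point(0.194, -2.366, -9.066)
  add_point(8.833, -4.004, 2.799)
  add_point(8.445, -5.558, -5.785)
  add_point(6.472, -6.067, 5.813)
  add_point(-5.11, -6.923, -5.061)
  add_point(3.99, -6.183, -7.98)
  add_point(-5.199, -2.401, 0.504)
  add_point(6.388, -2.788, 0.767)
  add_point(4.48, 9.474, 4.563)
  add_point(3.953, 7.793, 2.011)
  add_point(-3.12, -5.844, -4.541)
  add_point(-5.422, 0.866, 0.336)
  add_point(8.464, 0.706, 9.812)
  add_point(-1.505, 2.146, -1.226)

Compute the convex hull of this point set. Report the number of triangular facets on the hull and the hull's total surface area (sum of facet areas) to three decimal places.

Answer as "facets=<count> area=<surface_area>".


11 of the 14 inputs are extreme points: [0, 1, 2, 3, 4, 5, 6, 8, 9, 11, 12].

Per-facet area ½‖(b−a)×(c−a)‖:
  f1: (p4, p0, p11) → 37.7098
  f2: (p12, p8, p11) → 75.2790
  f3: (p9, p8, p11) → 14.9871
  f4: (p9, p0, p11) → 66.8409
  f5: (p2, p9, p0) → 70.9768
  f6: (p2, p9, p8) → 14.9572
  f7: (p2, p12, p1) → 15.1047
  f8: (p2, p12, p8) → 91.1807
  f9: (p6, p4, p11) → 9.4979
  f10: (p6, p12, p11) → 27.4390
  f11: (p3, p12, p1) → 17.3302
  f12: (p3, p2, p1) → 15.5657
  f13: (p3, p6, p4) → 47.4424
  f14: (p3, p6, p12) → 53.2014
  f15: (p5, p4, p0) → 22.1126
  f16: (p5, p2, p0) → 10.8365
  f17: (p5, p3, p4) → 66.5909
  f18: (p5, p3, p2) → 28.3154
Σ area = 685.368

Euler: V−E+F = 11−27+18 = 2.

facets=18 area=685.368


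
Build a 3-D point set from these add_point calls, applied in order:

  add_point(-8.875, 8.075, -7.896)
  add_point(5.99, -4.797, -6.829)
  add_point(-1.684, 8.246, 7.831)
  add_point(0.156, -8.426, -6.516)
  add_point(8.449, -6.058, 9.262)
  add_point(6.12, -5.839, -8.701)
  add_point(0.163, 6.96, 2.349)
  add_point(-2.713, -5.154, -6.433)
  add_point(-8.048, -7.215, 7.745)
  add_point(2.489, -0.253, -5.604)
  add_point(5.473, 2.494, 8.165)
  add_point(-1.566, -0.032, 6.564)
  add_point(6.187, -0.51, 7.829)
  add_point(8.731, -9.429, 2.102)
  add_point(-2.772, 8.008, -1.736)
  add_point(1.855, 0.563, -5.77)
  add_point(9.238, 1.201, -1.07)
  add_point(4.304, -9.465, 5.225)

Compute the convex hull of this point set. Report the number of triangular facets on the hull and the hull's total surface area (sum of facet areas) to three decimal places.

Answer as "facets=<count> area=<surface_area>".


facets=22 area=1147.999

Hull vertices (13/18): indices [0, 2, 3, 4, 5, 6, 7, 8, 10, 13, 14, 16, 17].

Area of each hull facet:
  f1: (p8, p2, p0) → 142.4179
  f2: (p5, p16, p0) → 107.1941
  f3: (p14, p16, p0) → 45.5590
  f4: (p14, p2, p0) → 25.8754
  f5: (p4, p8, p17) → 39.6249
  f6: (p4, p8, p2) → 124.4659
  f7: (p3, p5, p0) → 64.5492
  f8: (p3, p8, p17) → 79.1022
  f9: (p6, p2, p16) → 25.6224
  f10: (p6, p14, p16) → 27.4249
  f11: (p6, p14, p2) → 13.0666
  f12: (p10, p2, p16) → 43.4682
  f13: (p10, p4, p16) → 45.4607
  f14: (p10, p4, p2) → 22.3761
  f15: (p13, p4, p17) → 17.9513
  f16: (p13, p3, p17) → 32.5831
  f17: (p13, p3, p5) → 39.1032
  f18: (p13, p5, p16) → 54.2346
  f19: (p13, p4, p16) → 43.4871
  f20: (p7, p8, p0) → 111.8586
  f21: (p7, p3, p0) → 9.6612
  f22: (p7, p3, p8) → 32.9122
Σ area = 1147.999

Check V−E+F: 13 − 33 + 22 = 2.


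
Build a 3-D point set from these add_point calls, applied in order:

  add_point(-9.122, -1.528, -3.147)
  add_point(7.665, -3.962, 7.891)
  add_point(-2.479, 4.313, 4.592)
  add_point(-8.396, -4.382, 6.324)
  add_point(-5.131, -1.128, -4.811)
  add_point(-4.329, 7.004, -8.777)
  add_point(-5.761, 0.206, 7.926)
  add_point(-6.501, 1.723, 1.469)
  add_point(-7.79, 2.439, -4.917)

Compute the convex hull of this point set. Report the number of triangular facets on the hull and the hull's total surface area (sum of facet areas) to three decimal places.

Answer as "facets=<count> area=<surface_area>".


Points on the hull: [0, 1, 2, 3, 4, 5, 6, 7, 8] (9 of 9).

Per-facet area ½‖(b−a)×(c−a)‖:
  f1: (p3, p6, p1) → 38.0036
  f2: (p4, p5, p0) → 18.6102
  f3: (p4, p5, p1) → 76.6371
  f4: (p4, p3, p0) → 20.3648
  f5: (p4, p3, p1) → 95.5577
  f6: (p8, p5, p0) → 5.2865
  f7: (p8, p3, p0) → 17.9959
  f8: (p8, p3, p6) → 35.6125
  f9: (p2, p5, p1) → 82.5686
  f10: (p2, p6, p1) → 41.6134
  f11: (p7, p8, p5) → 19.3615
  f12: (p7, p8, p6) → 3.1867
  f13: (p7, p2, p5) → 33.1612
  f14: (p7, p2, p6) → 16.4668
Σ area = 504.426

Euler characteristic 9−21+14 = 2 ✓

facets=14 area=504.426


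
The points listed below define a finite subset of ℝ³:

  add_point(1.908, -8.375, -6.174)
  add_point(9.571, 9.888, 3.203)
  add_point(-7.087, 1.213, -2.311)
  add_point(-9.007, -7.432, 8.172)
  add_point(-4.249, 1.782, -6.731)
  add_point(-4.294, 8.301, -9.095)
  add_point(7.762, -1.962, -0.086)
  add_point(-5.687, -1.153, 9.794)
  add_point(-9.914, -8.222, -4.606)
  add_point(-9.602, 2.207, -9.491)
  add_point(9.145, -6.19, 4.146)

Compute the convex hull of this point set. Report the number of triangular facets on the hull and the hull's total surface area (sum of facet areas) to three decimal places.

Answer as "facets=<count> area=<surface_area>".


facets=14 area=1167.134

Extreme-point indices: [0, 1, 3, 5, 6, 7, 8, 9, 10] — 9 of 11 on the boundary.

Facet areas (half cross-product norm):
  f1: (p5, p0, p1) → 160.7549
  f2: (p5, p7, p1) → 170.1838
  f3: (p3, p0, p8) → 76.3898
  f4: (p9, p5, p7) → 80.6659
  f5: (p9, p3, p7) → 71.7917
  f6: (p9, p3, p8) → 68.8438
  f7: (p9, p0, p8) → 68.5271
  f8: (p9, p5, p0) → 64.6536
  f9: (p10, p3, p0) → 109.8466
  f10: (p10, p7, p1) → 129.5771
  f11: (p10, p3, p7) → 60.5087
  f12: (p6, p0, p1) → 38.7662
  f13: (p6, p10, p1) → 34.2436
  f14: (p6, p10, p0) → 32.3807
Σ area = 1167.134

Euler: V−E+F = 9−21+14 = 2.


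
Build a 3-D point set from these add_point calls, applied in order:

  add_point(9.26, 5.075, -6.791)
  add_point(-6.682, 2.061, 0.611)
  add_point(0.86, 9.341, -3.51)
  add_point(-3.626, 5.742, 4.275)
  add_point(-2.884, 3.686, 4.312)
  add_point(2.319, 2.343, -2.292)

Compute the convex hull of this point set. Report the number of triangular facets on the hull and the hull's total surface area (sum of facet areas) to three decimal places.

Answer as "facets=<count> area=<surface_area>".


facets=8 area=205.429

Hull vertices (6/6): indices [0, 1, 2, 3, 4, 5].

Per-facet area ½‖(b−a)×(c−a)‖:
  f1: (p2, p0, p1) → 51.2997
  f2: (p3, p2, p1) → 29.1528
  f3: (p3, p4, p1) → 6.0595
  f4: (p3, p2, p0) → 41.9285
  f5: (p3, p4, p0) → 17.8197
  f6: (p5, p0, p1) → 15.5773
  f7: (p5, p4, p1) → 23.3604
  f8: (p5, p4, p0) → 20.2307
Σ area = 205.429

Check V−E+F: 6 − 12 + 8 = 2.


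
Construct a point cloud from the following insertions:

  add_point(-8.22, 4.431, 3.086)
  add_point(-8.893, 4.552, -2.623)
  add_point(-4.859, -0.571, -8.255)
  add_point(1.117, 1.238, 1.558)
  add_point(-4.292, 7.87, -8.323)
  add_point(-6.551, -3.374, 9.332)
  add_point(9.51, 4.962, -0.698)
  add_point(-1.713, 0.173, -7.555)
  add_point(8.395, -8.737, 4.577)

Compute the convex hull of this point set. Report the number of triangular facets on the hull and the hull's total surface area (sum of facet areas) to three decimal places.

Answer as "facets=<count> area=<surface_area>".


facets=12 area=780.104

Hull vertices (8/9): indices [0, 1, 2, 4, 5, 6, 7, 8].

Facet areas (half cross-product norm):
  f1: (p5, p8, p6) → 120.9771
  f2: (p2, p5, p1) → 62.0133
  f3: (p2, p5, p8) → 140.6358
  f4: (p0, p5, p1) → 22.2068
  f5: (p0, p5, p6) → 91.9042
  f6: (p4, p2, p1) → 30.2800
  f7: (p4, p0, p1) → 17.6575
  f8: (p4, p0, p6) → 98.2874
  f9: (p7, p8, p6) → 100.8712
  f10: (p7, p2, p8) → 24.8171
  f11: (p7, p4, p6) → 57.0481
  f12: (p7, p4, p2) → 13.4057
Σ area = 780.104

Check V−E+F: 8 − 18 + 12 = 2.


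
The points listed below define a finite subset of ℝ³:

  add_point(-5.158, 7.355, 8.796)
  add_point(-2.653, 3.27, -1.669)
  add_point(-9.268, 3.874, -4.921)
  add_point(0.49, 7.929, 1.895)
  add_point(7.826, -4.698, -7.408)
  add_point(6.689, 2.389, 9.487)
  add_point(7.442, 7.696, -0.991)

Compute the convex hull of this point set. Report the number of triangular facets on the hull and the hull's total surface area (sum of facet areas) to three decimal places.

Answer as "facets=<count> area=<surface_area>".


Points on the hull: [0, 2, 3, 4, 5, 6] (6 of 7).

Triangle areas on the boundary:
  f1: (p6, p4, p2) → 118.2271
  f2: (p6, p3, p2) → 41.0415
  f3: (p6, p5, p4) → 82.1576
  f4: (p0, p4, p2) → 142.0541
  f5: (p0, p5, p4) → 116.6139
  f6: (p0, p3, p2) → 55.9422
  f7: (p0, p6, p3) → 16.1413
  f8: (p0, p6, p5) → 74.6907
Σ area = 646.868

Euler: V−E+F = 6−12+8 = 2.

facets=8 area=646.868


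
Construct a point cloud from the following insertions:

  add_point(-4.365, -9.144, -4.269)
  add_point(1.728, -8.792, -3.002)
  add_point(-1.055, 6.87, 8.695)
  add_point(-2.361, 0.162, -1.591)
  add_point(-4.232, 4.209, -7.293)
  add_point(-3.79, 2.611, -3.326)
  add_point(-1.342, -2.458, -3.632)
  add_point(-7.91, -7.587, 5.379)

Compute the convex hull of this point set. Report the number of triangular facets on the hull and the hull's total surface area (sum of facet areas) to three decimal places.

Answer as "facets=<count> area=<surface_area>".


Extreme-point indices: [0, 1, 2, 4, 7] — 5 of 8 on the boundary.

Triangle areas on the boundary:
  f1: (p2, p1, p7) → 104.2924
  f2: (p4, p2, p7) → 122.4785
  f3: (p4, p2, p1) → 120.4350
  f4: (p0, p1, p7) → 32.0983
  f5: (p0, p4, p7) → 71.0314
  f6: (p0, p4, p1) → 42.6641
Σ area = 493.000

Euler characteristic 5−9+6 = 2 ✓

facets=6 area=493.000


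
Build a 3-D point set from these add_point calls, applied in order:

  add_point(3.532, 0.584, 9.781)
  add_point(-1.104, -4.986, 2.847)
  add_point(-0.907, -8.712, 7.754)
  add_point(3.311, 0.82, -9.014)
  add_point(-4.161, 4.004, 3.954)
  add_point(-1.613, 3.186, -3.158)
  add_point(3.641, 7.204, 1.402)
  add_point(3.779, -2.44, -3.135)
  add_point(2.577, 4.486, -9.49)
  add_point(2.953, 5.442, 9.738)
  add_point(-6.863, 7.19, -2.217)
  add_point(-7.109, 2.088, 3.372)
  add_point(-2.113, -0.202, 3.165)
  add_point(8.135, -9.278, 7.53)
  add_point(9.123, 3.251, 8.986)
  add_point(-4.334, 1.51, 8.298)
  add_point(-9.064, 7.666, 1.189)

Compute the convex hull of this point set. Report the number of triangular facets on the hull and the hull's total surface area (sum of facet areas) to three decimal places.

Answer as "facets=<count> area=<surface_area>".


facets=22 area=878.261

Extreme-point indices: [0, 1, 2, 3, 6, 8, 9, 10, 11, 13, 14, 15, 16] — 13 of 17 on the boundary.

Area of each hull facet:
  f1: (p6, p8, p14) → 42.0879
  f2: (p0, p13, p14) → 34.6989
  f3: (p10, p6, p16) → 22.0311
  f4: (p10, p6, p8) → 57.2960
  f5: (p3, p13, p14) → 116.5350
  f6: (p3, p8, p14) → 35.8845
  f7: (p3, p10, p8) → 22.0345
  f8: (p9, p0, p14) → 14.4787
  f9: (p9, p0, p15) → 19.1778
  f10: (p9, p15, p16) → 43.0308
  f11: (p9, p6, p16) → 54.2570
  f12: (p9, p6, p14) → 27.9705
  f13: (p2, p0, p13) → 44.3510
  f14: (p2, p0, p15) → 39.6796
  f15: (p2, p3, p13) → 87.5824
  f16: (p2, p3, p1) → 16.8242
  f17: (p11, p10, p16) → 12.8615
  f18: (p11, p2, p1) → 25.7835
  f19: (p11, p3, p1) → 64.5713
  f20: (p11, p3, p10) → 52.0693
  f21: (p11, p15, p16) → 15.0491
  f22: (p11, p2, p15) → 30.0069
Σ area = 878.261

Euler: V−E+F = 13−33+22 = 2.


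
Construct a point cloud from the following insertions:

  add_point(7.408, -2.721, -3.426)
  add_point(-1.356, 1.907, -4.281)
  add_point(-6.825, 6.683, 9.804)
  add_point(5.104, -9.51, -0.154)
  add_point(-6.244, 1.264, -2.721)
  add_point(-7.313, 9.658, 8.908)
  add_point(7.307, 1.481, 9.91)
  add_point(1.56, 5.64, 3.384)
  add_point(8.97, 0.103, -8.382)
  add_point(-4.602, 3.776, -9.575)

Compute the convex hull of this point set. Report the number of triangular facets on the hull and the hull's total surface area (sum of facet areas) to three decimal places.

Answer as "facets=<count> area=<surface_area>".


facets=12 area=850.752

Points on the hull: [2, 3, 4, 5, 6, 7, 8, 9] (8 of 10).

Triangle areas on the boundary:
  f1: (p9, p3, p8) → 93.2765
  f2: (p6, p3, p8) → 98.4164
  f3: (p4, p9, p5) → 44.5373
  f4: (p4, p9, p3) → 57.8782
  f5: (p7, p6, p5) → 51.5955
  f6: (p7, p6, p8) → 71.9173
  f7: (p7, p9, p5) → 80.0916
  f8: (p7, p9, p8) → 91.0789
  f9: (p2, p6, p5) → 20.8476
  f10: (p2, p6, p3) → 112.7417
  f11: (p2, p4, p5) → 21.3231
  f12: (p2, p4, p3) → 107.0478
Σ area = 850.752

Check V−E+F: 8 − 18 + 12 = 2.


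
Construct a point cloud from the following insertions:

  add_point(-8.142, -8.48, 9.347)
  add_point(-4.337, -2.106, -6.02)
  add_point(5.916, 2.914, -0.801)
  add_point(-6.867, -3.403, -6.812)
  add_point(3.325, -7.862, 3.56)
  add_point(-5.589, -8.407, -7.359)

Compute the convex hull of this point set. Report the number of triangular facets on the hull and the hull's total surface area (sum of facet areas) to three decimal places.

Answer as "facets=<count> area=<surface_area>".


facets=8 area=457.253

Hull vertices (6/6): indices [0, 1, 2, 3, 4, 5].

Area of each hull facet:
  f1: (p1, p5, p2) → 32.1613
  f2: (p4, p2, p0) → 70.1105
  f3: (p4, p5, p0) → 88.5361
  f4: (p4, p5, p2) → 83.4842
  f5: (p3, p2, p0) → 129.1363
  f6: (p3, p1, p2) → 2.9156
  f7: (p3, p5, p0) → 43.4708
  f8: (p3, p1, p5) → 7.4385
Σ area = 457.253

Check V−E+F: 6 − 12 + 8 = 2.


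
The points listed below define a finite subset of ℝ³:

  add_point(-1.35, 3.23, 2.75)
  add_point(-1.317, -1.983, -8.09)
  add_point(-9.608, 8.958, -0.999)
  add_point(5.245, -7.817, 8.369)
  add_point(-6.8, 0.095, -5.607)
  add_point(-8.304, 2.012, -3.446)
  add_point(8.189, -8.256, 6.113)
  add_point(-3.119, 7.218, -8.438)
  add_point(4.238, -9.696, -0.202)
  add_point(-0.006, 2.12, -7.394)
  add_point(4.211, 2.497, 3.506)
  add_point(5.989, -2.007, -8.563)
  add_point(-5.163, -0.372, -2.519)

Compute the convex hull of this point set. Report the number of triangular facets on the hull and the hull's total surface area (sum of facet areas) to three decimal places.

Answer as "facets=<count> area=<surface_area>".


Points on the hull: [0, 1, 2, 3, 4, 5, 6, 7, 8, 10, 11] (11 of 13).

Facet areas (half cross-product norm):
  f1: (p11, p8, p6) → 39.9750
  f2: (p3, p8, p6) → 14.0751
  f3: (p10, p11, p6) → 75.4998
  f4: (p10, p3, p6) → 21.3141
  f5: (p1, p11, p8) → 41.2496
  f6: (p1, p4, p8) → 36.9546
  f7: (p5, p4, p2) → 6.5267
  f8: (p5, p3, p2) → 71.1128
  f9: (p5, p4, p8) → 22.6812
  f10: (p5, p3, p8) → 76.5582
  f11: (p0, p3, p2) → 29.2061
  f12: (p0, p10, p2) → 14.8448
  f13: (p0, p10, p3) → 31.2688
  f14: (p7, p10, p11) → 78.9169
  f15: (p7, p1, p11) → 33.7031
  f16: (p7, p10, p2) → 72.2449
  f17: (p7, p1, p4) → 26.3513
  f18: (p7, p4, p2) → 39.3851
Σ area = 731.868

Check V−E+F: 11 − 27 + 18 = 2.

facets=18 area=731.868


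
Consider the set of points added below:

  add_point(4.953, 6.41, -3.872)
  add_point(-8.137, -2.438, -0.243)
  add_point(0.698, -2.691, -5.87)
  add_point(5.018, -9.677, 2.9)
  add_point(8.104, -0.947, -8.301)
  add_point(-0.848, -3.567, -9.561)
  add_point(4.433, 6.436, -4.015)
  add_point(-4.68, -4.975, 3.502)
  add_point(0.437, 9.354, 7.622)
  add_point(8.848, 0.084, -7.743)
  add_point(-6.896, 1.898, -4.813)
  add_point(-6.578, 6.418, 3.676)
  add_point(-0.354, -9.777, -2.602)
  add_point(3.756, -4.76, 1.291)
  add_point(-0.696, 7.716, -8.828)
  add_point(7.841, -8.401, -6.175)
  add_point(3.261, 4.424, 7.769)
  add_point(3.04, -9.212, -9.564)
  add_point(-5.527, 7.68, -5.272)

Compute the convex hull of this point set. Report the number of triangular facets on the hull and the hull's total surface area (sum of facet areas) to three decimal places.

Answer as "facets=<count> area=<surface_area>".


Hull vertices (16/19): indices [0, 1, 3, 4, 5, 7, 8, 9, 10, 11, 12, 14, 15, 16, 17, 18].

Triangle areas on the boundary:
  f1: (p7, p12, p1) → 25.2156
  f2: (p11, p7, p1) → 27.8965
  f3: (p11, p7, p8) → 48.3751
  f4: (p0, p14, p9) → 31.4637
  f5: (p0, p14, p8) → 46.4075
  f6: (p10, p11, p1) → 29.4270
  f7: (p4, p14, p9) → 8.5168
  f8: (p4, p15, p9) → 4.2175
  f9: (p3, p7, p12) → 33.7521
  f10: (p3, p15, p9) → 39.2465
  f11: (p18, p14, p8) → 42.0572
  f12: (p18, p11, p8) → 37.0400
  f13: (p18, p10, p14) → 17.3680
  f14: (p18, p10, p11) → 26.3369
  f15: (p17, p4, p14) → 58.9517
  f16: (p17, p4, p15) → 23.0047
  f17: (p17, p3, p12) → 28.1336
  f18: (p17, p3, p15) → 27.2704
  f19: (p17, p12, p1) → 37.8811
  f20: (p16, p7, p8) → 35.1298
  f21: (p16, p3, p7) → 68.6442
  f22: (p16, p3, p9) → 105.0123
  f23: (p16, p0, p9) → 45.9869
  f24: (p16, p0, p8) → 33.7340
  f25: (p5, p10, p14) → 42.5853
  f26: (p5, p17, p14) → 22.5023
  f27: (p5, p10, p1) → 30.1591
  f28: (p5, p17, p1) → 36.8388
Σ area = 1013.155

Euler: V−E+F = 16−42+28 = 2.

facets=28 area=1013.155


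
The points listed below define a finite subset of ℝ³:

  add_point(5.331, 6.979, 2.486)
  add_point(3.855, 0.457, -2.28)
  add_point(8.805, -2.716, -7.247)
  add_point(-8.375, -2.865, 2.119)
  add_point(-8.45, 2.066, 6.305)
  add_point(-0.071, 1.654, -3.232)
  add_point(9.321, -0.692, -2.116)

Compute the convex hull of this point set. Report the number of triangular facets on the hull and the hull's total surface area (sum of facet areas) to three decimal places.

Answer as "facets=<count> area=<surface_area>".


facets=8 area=391.438

Hull vertices (6/7): indices [0, 2, 3, 4, 5, 6].

Per-facet area ½‖(b−a)×(c−a)‖:
  f1: (p0, p6, p4) → 71.9722
  f2: (p2, p0, p6) → 19.8088
  f3: (p5, p0, p4) → 60.0542
  f4: (p5, p2, p0) → 50.7041
  f5: (p3, p6, p4) → 59.1218
  f6: (p3, p2, p6) → 50.5930
  f7: (p3, p5, p4) → 35.1333
  f8: (p3, p5, p2) → 44.0504
Σ area = 391.438

Euler: V−E+F = 6−12+8 = 2.


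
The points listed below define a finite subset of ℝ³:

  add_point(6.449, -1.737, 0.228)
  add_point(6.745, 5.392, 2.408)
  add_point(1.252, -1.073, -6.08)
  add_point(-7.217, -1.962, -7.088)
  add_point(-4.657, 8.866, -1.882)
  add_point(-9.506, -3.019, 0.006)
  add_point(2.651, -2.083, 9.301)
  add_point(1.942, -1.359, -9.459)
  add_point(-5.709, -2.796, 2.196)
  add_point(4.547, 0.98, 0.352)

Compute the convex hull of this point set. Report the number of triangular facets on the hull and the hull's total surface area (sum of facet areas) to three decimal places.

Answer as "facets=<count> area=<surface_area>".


Hull vertices (8/10): indices [0, 1, 3, 4, 5, 6, 7, 8].

Per-facet area ½‖(b−a)×(c−a)‖:
  f1: (p7, p4, p1) → 81.9380
  f2: (p6, p4, p5) → 95.9295
  f3: (p6, p4, p1) → 69.2874
  f4: (p3, p4, p5) → 45.1889
  f5: (p3, p7, p5) → 30.0743
  f6: (p3, p7, p4) → 57.5565
  f7: (p8, p6, p5) → 4.3551
  f8: (p0, p7, p1) → 38.6379
  f9: (p0, p6, p1) → 35.8107
  f10: (p0, p8, p6) → 51.6110
  f11: (p0, p7, p5) → 77.2578
  f12: (p0, p8, p5) → 17.1175
Σ area = 604.765

Check V−E+F: 8 − 18 + 12 = 2.

facets=12 area=604.765


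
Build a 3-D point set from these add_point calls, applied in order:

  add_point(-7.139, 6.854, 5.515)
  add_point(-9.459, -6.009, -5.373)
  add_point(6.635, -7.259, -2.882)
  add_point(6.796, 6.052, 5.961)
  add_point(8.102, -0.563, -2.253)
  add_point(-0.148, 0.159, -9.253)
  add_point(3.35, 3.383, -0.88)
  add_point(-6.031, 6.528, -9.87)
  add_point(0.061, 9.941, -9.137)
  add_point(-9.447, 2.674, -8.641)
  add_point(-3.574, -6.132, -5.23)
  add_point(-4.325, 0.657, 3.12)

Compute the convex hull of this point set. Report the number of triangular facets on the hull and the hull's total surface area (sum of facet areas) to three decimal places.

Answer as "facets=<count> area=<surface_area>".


Points on the hull: [0, 1, 2, 3, 4, 5, 7, 8, 9, 10, 11] (11 of 12).

Per-facet area ½‖(b−a)×(c−a)‖:
  f1: (p3, p8, p4) → 78.3659
  f2: (p0, p3, p8) → 106.6508
  f3: (p5, p8, p4) → 53.0036
  f4: (p11, p0, p1) → 36.0977
  f5: (p11, p0, p3) → 45.5348
  f6: (p9, p0, p1) → 69.1236
  f7: (p9, p5, p1) → 43.6765
  f8: (p2, p5, p4) → 36.8625
  f9: (p2, p11, p1) → 85.1753
  f10: (p2, p3, p4) → 27.7973
  f11: (p2, p11, p3) → 88.5104
  f12: (p7, p5, p8) → 29.6348
  f13: (p7, p9, p5) → 22.8631
  f14: (p7, p0, p8) → 54.0897
  f15: (p7, p9, p0) → 39.4119
  f16: (p10, p5, p1) → 22.2832
  f17: (p10, p2, p1) → 6.7388
  f18: (p10, p2, p5) → 42.2871
Σ area = 888.107

Euler characteristic 11−27+18 = 2 ✓

facets=18 area=888.107


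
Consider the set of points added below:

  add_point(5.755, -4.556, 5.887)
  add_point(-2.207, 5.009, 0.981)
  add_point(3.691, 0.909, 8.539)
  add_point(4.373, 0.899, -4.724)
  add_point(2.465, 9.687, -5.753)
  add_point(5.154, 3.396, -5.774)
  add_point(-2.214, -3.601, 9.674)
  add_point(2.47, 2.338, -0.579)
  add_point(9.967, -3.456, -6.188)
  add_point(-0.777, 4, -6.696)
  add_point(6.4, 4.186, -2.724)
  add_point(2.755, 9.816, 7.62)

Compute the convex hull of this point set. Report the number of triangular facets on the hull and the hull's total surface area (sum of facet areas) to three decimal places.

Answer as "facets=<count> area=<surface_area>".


facets=14 area=633.041

Points on the hull: [0, 1, 2, 4, 6, 8, 9, 10, 11] (9 of 12).

Per-facet area ½‖(b−a)×(c−a)‖:
  f1: (p9, p8, p6) → 115.8603
  f2: (p4, p9, p8) → 43.1334
  f3: (p0, p8, p6) → 41.3944
  f4: (p0, p11, p8) → 94.4638
  f5: (p1, p11, p6) → 58.0472
  f6: (p1, p9, p6) → 38.4399
  f7: (p1, p4, p11) → 45.2080
  f8: (p1, p4, p9) → 25.7020
  f9: (p10, p11, p8) → 32.3855
  f10: (p10, p4, p8) → 24.9368
  f11: (p10, p4, p11) → 45.1424
  f12: (p2, p11, p6) → 28.7484
  f13: (p2, p0, p6) → 23.6438
  f14: (p2, p0, p11) → 15.9350
Σ area = 633.041

Euler: V−E+F = 9−21+14 = 2.


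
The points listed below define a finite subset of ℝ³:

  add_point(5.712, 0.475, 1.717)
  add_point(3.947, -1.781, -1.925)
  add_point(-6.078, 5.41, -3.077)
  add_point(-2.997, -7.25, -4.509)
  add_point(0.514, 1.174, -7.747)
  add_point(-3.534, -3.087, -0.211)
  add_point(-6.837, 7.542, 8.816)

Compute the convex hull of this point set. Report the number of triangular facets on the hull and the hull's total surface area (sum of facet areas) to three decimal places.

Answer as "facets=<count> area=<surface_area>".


facets=10 area=415.836

Hull vertices (7/7): indices [0, 1, 2, 3, 4, 5, 6].

Per-facet area ½‖(b−a)×(c−a)‖:
  f1: (p1, p3, p0) → 12.8875
  f2: (p1, p4, p0) → 13.6380
  f3: (p1, p4, p3) → 32.0089
  f4: (p5, p0, p6) → 71.2650
  f5: (p5, p3, p6) → 7.3783
  f6: (p5, p3, p0) → 28.9313
  f7: (p2, p0, p6) → 80.4696
  f8: (p2, p4, p0) → 49.2262
  f9: (p2, p3, p6) → 75.8837
  f10: (p2, p4, p3) → 44.1478
Σ area = 415.836

Euler: V−E+F = 7−15+10 = 2.


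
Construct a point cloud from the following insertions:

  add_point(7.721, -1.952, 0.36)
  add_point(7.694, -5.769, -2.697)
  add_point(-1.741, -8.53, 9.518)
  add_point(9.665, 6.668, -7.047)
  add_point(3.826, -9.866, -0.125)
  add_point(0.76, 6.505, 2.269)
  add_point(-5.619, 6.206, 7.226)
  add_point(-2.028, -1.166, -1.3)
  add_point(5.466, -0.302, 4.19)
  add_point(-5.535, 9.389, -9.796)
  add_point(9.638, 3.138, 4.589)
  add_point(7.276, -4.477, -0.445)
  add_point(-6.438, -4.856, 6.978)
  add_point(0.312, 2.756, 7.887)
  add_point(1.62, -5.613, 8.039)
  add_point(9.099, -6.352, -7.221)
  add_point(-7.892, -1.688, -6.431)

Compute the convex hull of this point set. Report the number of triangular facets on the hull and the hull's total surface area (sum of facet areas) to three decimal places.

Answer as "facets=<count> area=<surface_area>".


Hull vertices (13/17): indices [1, 2, 3, 4, 5, 6, 9, 10, 12, 13, 14, 15, 16].

Triangle areas on the boundary:
  f1: (p2, p4, p16) → 87.2429
  f2: (p15, p4, p16) → 74.0654
  f3: (p9, p6, p16) → 91.1839
  f4: (p9, p15, p16) → 104.0897
  f5: (p9, p15, p3) → 101.3587
  f6: (p12, p2, p16) → 36.4180
  f7: (p12, p6, p16) → 75.3281
  f8: (p12, p6, p2) → 31.0795
  f9: (p10, p15, p3) → 76.1333
  f10: (p5, p10, p3) → 56.1981
  f11: (p5, p10, p6) → 32.7742
  f12: (p5, p9, p3) → 85.0249
  f13: (p5, p9, p6) → 55.2847
  f14: (p13, p6, p2) → 37.4300
  f15: (p13, p10, p2) → 55.5077
  f16: (p13, p10, p6) → 22.2018
  f17: (p14, p2, p4) → 21.9117
  f18: (p14, p10, p4) → 58.3406
  f19: (p14, p10, p2) → 3.3407
  f20: (p1, p15, p4) → 12.8292
  f21: (p1, p10, p4) → 33.8608
  f22: (p1, p10, p15) → 21.4935
Σ area = 1173.097

Euler characteristic 13−33+22 = 2 ✓

facets=22 area=1173.097


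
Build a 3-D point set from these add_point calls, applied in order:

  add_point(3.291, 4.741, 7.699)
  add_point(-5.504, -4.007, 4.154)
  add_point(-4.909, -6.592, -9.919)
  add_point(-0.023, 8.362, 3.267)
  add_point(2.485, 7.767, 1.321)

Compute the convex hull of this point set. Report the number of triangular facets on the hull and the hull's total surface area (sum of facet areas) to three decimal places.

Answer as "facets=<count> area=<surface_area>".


Hull vertices (5/5): indices [0, 1, 2, 3, 4].

Area of each hull facet:
  f1: (p3, p0, p1) → 42.1488
  f2: (p2, p0, p1) → 86.0387
  f3: (p2, p3, p1) → 96.7413
  f4: (p4, p3, p0) → 10.6399
  f5: (p4, p2, p0) → 67.7825
  f6: (p4, p2, p3) → 31.2163
Σ area = 334.567

Check V−E+F: 5 − 9 + 6 = 2.

facets=6 area=334.567


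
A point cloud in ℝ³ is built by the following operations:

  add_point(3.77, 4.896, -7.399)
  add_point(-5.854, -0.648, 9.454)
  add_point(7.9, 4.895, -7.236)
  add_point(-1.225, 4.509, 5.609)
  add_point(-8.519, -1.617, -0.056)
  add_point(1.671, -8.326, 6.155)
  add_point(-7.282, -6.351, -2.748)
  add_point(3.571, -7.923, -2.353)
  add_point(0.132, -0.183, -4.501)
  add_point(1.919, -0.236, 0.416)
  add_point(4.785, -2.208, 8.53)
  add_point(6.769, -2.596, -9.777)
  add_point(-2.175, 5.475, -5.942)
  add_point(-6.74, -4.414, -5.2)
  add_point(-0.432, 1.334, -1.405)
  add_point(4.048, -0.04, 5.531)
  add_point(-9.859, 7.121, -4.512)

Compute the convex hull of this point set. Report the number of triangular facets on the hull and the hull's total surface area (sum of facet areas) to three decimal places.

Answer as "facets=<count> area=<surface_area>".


Points on the hull: [0, 1, 2, 3, 4, 5, 6, 7, 10, 11, 13, 16] (12 of 17).

Per-facet area ½‖(b−a)×(c−a)‖:
  f1: (p3, p2, p16) → 103.5985
  f2: (p0, p2, p16) → 8.4321
  f3: (p0, p11, p16) → 49.8474
  f4: (p0, p11, p2) → 16.3173
  f5: (p13, p11, p16) → 85.1866
  f6: (p13, p6, p16) → 16.4407
  f7: (p13, p6, p11) → 19.9534
  f8: (p7, p6, p5) → 47.1544
  f9: (p7, p6, p11) → 51.8113
  f10: (p10, p3, p2) → 74.3015
  f11: (p10, p11, p2) → 69.7035
  f12: (p10, p7, p5) → 31.1403
  f13: (p10, p7, p11) → 55.0906
  f14: (p1, p6, p5) → 66.7592
  f15: (p1, p10, p5) → 37.7112
  f16: (p1, p10, p3) → 36.4429
  f17: (p1, p3, p16) → 53.3615
  f18: (p4, p6, p16) → 22.8791
  f19: (p4, p1, p16) → 45.4059
  f20: (p4, p1, p6) → 24.2294
Σ area = 915.767

Euler characteristic 12−30+20 = 2 ✓

facets=20 area=915.767


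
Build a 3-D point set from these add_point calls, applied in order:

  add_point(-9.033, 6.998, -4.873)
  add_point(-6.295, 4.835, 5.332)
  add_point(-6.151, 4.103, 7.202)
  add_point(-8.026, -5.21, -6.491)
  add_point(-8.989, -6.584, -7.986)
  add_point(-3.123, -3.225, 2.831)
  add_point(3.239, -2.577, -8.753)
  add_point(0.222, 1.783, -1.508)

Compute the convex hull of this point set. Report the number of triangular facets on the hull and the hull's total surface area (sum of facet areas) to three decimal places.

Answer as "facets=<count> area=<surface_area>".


Hull vertices (7/8): indices [0, 1, 2, 4, 5, 6, 7].

Area of each hull facet:
  f1: (p4, p6, p0) → 86.0404
  f2: (p2, p4, p0) → 88.8069
  f3: (p5, p4, p6) → 72.6691
  f4: (p5, p2, p4) → 51.0067
  f5: (p7, p6, p0) → 48.2650
  f6: (p7, p5, p6) → 31.8317
  f7: (p7, p5, p2) → 33.3864
  f8: (p1, p2, p0) → 2.6422
  f9: (p1, p7, p0) → 48.4982
  f10: (p1, p7, p2) → 8.7613
Σ area = 471.908

Euler characteristic 7−15+10 = 2 ✓

facets=10 area=471.908


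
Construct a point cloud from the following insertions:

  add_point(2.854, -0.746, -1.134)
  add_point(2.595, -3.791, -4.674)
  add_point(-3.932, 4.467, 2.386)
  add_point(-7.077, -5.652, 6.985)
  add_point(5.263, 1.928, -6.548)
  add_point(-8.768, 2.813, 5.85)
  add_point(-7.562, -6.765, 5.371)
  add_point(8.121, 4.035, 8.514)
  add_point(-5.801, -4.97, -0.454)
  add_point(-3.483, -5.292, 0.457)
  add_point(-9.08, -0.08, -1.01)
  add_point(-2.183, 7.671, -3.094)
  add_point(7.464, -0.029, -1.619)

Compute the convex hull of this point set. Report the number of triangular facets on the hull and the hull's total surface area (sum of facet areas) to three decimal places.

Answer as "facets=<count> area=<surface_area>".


facets=16 area=680.673

Points on the hull: [1, 3, 4, 5, 6, 7, 8, 10, 11, 12] (10 of 13).

Facet areas (half cross-product norm):
  f1: (p11, p4, p10) → 52.5396
  f2: (p11, p4, p7) → 74.4926
  f3: (p5, p6, p10) → 32.5955
  f4: (p5, p11, p10) → 39.0919
  f5: (p5, p11, p7) → 92.8318
  f6: (p1, p4, p10) → 41.2424
  f7: (p3, p6, p7) → 15.0770
  f8: (p3, p5, p7) → 73.8618
  f9: (p3, p5, p6) → 8.1144
  f10: (p8, p6, p10) → 18.4989
  f11: (p8, p1, p10) → 26.2664
  f12: (p8, p1, p6) → 21.7345
  f13: (p12, p4, p7) → 22.6775
  f14: (p12, p1, p4) → 17.4420
  f15: (p12, p6, p7) → 96.3770
  f16: (p12, p1, p6) → 47.8293
Σ area = 680.673

Check V−E+F: 10 − 24 + 16 = 2.


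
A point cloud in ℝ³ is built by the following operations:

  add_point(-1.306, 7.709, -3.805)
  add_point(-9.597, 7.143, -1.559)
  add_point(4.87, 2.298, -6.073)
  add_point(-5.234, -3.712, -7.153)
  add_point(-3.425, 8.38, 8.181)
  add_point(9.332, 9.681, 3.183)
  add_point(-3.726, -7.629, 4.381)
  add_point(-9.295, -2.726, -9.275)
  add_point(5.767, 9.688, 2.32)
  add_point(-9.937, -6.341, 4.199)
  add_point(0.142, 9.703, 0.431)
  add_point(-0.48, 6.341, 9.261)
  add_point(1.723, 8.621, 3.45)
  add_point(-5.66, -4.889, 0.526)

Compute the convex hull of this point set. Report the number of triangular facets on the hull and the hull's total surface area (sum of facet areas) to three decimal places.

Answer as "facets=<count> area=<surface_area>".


Points on the hull: [0, 1, 2, 3, 4, 5, 6, 7, 8, 9, 10, 11] (12 of 14).

Facet areas (half cross-product norm):
  f1: (p6, p7, p9) → 44.2826
  f2: (p0, p10, p5) → 19.9323
  f3: (p8, p10, p5) → 0.9400
  f4: (p8, p4, p5) → 14.6162
  f5: (p8, p4, p10) → 25.4713
  f6: (p2, p6, p5) → 105.9244
  f7: (p2, p0, p5) → 51.2412
  f8: (p2, p0, p7) → 59.8391
  f9: (p11, p4, p5) → 21.0942
  f10: (p11, p6, p5) → 87.6771
  f11: (p11, p4, p9) → 30.8464
  f12: (p11, p6, p9) → 48.0437
  f13: (p1, p0, p7) → 53.4636
  f14: (p1, p7, p9) → 80.5210
  f15: (p1, p4, p9) → 82.9697
  f16: (p1, p4, p10) → 42.8306
  f17: (p1, p0, p10) → 21.0158
  f18: (p3, p6, p7) → 23.0311
  f19: (p3, p2, p7) → 20.3902
  f20: (p3, p2, p6) → 72.4223
Σ area = 906.553

Euler: V−E+F = 12−30+20 = 2.

facets=20 area=906.553
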